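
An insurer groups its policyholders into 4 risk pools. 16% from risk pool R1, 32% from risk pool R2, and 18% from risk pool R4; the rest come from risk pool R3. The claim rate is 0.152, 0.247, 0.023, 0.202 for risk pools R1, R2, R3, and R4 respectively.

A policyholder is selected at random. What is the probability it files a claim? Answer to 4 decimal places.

P(C) ≈ 0.1475

P(R3) = 1 − (0.16 + 0.32 + 0.18) = 0.34.
P(C) = P(C|R1)·P(R1) + P(C|R2)·P(R2) + P(C|R3)·P(R3) + P(C|R4)·P(R4)
      = 0.152·0.16 + 0.247·0.32 + 0.023·0.34 + 0.202·0.18
      = 0.02432 + 0.07904 + 0.00782 + 0.03636 = 0.14754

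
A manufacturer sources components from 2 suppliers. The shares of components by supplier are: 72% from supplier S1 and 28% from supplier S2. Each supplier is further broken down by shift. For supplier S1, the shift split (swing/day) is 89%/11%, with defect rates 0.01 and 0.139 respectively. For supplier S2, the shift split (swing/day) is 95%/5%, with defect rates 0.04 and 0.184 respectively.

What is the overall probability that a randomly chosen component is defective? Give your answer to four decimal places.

P(D|S1) = 0.89·0.01 + 0.11·0.139 = 0.0089 + 0.01529 = 0.02419
P(D|S2) = 0.95·0.04 + 0.05·0.184 = 0.038 + 0.0092 = 0.0472
Then overall,
P(D) = 0.72·0.02419 + 0.28·0.0472
      = 0.0174168 + 0.013216 = 0.0306328

P(D) ≈ 0.0306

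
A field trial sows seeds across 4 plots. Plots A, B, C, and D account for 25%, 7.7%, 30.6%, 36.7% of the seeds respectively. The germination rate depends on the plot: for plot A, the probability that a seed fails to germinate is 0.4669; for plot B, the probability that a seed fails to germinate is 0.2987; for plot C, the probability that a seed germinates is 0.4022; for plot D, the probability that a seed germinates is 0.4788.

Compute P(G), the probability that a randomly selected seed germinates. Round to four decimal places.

0.4861

P(G|A) = 1 − 0.4669 = 0.5331.
P(G|B) = 1 − 0.2987 = 0.7013.
Using total probability over the partition,
P(G) = P(G|A)·P(A) + P(G|B)·P(B) + P(G|C)·P(C) + P(G|D)·P(D)
      = 0.5331·0.25 + 0.7013·0.077 + 0.4022·0.306 + 0.4788·0.367
      = 0.133275 + 0.0540001 + 0.1230732 + 0.1757196 = 0.4860679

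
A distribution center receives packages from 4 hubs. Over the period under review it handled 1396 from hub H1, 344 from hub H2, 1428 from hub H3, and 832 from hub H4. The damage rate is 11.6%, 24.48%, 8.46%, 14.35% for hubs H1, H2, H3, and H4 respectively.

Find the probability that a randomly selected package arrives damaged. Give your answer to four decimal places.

Total: 1396 + 344 + 1428 + 832 = 4000.
P(H1) = 1396/4000 = 0.349. P(H2) = 344/4000 = 0.086. P(H3) = 1428/4000 = 0.357. P(H4) = 832/4000 = 0.208.
P(D) = P(D|H1)·P(H1) + P(D|H2)·P(H2) + P(D|H3)·P(H3) + P(D|H4)·P(H4)
      = 0.116·0.349 + 0.2448·0.086 + 0.0846·0.357 + 0.1435·0.208
      = 0.040484 + 0.0210528 + 0.0302022 + 0.029848 = 0.121587

0.1216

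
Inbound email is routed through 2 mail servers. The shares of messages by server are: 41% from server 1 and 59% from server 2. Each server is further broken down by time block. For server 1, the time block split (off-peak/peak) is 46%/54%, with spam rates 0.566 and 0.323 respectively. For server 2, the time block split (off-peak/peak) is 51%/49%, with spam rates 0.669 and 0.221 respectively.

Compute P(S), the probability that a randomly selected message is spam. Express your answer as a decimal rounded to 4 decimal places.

P(S|1) = 0.46·0.566 + 0.54·0.323 = 0.26036 + 0.17442 = 0.43478
P(S|2) = 0.51·0.669 + 0.49·0.221 = 0.34119 + 0.10829 = 0.44948
Then overall,
P(S) = 0.41·0.43478 + 0.59·0.44948
      = 0.1782598 + 0.2651932 = 0.443453

P(S) ≈ 0.4435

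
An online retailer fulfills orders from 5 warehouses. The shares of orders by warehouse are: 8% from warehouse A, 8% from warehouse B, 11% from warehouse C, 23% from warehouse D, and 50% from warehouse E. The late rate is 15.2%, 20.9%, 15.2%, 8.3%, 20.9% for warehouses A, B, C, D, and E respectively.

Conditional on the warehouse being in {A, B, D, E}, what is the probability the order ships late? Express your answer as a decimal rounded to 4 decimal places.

Let S = {A, B, D, E}.
P(S) = 0.08 + 0.08 + 0.23 + 0.5 = 0.89.
P(L ∩ S) = 0.152·0.08 + 0.209·0.08 + 0.083·0.23 + 0.209·0.5 = 0.01216 + 0.01672 + 0.01909 + 0.1045 = 0.15247.
P(L | S) = 0.15247 / 0.89 = 0.171315…

0.1713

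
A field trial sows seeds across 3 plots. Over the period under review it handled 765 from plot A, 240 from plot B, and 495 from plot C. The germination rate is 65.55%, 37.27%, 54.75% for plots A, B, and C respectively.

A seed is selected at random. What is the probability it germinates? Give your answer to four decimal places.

0.5746

Total: 765 + 240 + 495 = 1500.
P(A) = 765/1500 = 0.51. P(B) = 240/1500 = 0.16. P(C) = 495/1500 = 0.33.
P(G) = P(G|A)·P(A) + P(G|B)·P(B) + P(G|C)·P(C)
      = 0.6555·0.51 + 0.3727·0.16 + 0.5475·0.33
      = 0.334305 + 0.059632 + 0.180675 = 0.574612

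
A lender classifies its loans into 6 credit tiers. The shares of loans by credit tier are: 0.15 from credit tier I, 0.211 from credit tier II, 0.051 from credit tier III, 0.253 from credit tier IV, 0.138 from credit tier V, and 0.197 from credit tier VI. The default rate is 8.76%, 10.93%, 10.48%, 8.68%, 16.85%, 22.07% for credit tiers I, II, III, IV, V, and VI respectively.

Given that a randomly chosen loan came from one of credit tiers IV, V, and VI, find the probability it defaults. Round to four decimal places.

P(D|S) ≈ 0.1508

Let S = {IV, V, VI}.
P(S) = 0.253 + 0.138 + 0.197 = 0.588.
P(D ∩ S) = 0.0868·0.253 + 0.1685·0.138 + 0.2207·0.197 = 0.0219604 + 0.023253 + 0.0434779 = 0.0886913.
P(D | S) = 0.0886913 / 0.588 = 0.150836…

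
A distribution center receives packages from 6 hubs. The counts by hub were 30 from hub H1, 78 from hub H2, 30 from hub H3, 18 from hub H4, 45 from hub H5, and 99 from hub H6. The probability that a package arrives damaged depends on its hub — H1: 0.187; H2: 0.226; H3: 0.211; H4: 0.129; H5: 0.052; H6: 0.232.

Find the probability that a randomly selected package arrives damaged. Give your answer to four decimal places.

Total: 30 + 78 + 30 + 18 + 45 + 99 = 300.
P(H1) = 30/300 = 0.1. P(H2) = 78/300 = 0.26. P(H3) = 30/300 = 0.1. P(H4) = 18/300 = 0.06. P(H5) = 45/300 = 0.15. P(H6) = 99/300 = 0.33.
P(D) = P(D|H1)·P(H1) + P(D|H2)·P(H2) + P(D|H3)·P(H3) + P(D|H4)·P(H4) + P(D|H5)·P(H5) + P(D|H6)·P(H6)
      = 0.187·0.1 + 0.226·0.26 + 0.211·0.1 + 0.129·0.06 + 0.052·0.15 + 0.232·0.33
      = 0.0187 + 0.05876 + 0.0211 + 0.00774 + 0.0078 + 0.07656 = 0.19066

0.1907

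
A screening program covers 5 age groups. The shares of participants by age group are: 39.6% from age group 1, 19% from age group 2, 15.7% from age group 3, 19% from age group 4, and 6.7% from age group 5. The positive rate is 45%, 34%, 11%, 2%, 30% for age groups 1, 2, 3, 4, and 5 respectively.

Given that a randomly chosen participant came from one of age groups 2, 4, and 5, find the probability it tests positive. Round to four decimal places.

Let S = {2, 4, 5}.
P(S) = 0.19 + 0.19 + 0.067 = 0.447.
P(T ∩ S) = 0.34·0.19 + 0.02·0.19 + 0.3·0.067 = 0.0646 + 0.0038 + 0.0201 = 0.0885.
P(T | S) = 0.0885 / 0.447 = 0.197987…

P(T|S) ≈ 0.1980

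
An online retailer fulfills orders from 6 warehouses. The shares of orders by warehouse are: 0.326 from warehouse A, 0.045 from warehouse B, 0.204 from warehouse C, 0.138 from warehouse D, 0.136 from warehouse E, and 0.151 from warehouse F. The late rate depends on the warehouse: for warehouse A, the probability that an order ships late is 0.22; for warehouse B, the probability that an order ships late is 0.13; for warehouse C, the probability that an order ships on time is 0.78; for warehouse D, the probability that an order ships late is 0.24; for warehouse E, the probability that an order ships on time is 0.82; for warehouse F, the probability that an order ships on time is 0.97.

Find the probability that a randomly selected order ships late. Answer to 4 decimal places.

0.1846

P(L|C) = 1 − 0.78 = 0.22.
P(L|E) = 1 − 0.82 = 0.18.
P(L|F) = 1 − 0.97 = 0.03.
Summing over the partition,
P(L) = P(L|A)·P(A) + P(L|B)·P(B) + P(L|C)·P(C) + P(L|D)·P(D) + P(L|E)·P(E) + P(L|F)·P(F)
      = 0.22·0.326 + 0.13·0.045 + 0.22·0.204 + 0.24·0.138 + 0.18·0.136 + 0.03·0.151
      = 0.07172 + 0.00585 + 0.04488 + 0.03312 + 0.02448 + 0.00453 = 0.18458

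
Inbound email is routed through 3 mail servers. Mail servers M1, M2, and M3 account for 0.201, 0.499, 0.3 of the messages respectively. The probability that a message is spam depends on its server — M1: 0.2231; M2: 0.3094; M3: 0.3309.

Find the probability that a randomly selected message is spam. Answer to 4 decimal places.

P(S) = P(S|M1)·P(M1) + P(S|M2)·P(M2) + P(S|M3)·P(M3)
      = 0.2231·0.201 + 0.3094·0.499 + 0.3309·0.3
      = 0.0448431 + 0.1543906 + 0.09927 = 0.2985037

0.2985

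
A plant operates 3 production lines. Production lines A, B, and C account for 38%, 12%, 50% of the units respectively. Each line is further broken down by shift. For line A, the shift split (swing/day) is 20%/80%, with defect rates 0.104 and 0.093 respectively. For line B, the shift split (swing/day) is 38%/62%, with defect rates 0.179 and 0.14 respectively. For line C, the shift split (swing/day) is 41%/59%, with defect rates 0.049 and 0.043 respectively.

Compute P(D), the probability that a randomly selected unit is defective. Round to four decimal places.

P(D) ≈ 0.0775

P(D|A) = 0.2·0.104 + 0.8·0.093 = 0.0208 + 0.0744 = 0.0952
P(D|B) = 0.38·0.179 + 0.62·0.14 = 0.06802 + 0.0868 = 0.15482
P(D|C) = 0.41·0.049 + 0.59·0.043 = 0.02009 + 0.02537 = 0.04546
By total probability over the outer partition,
P(D) = 0.38·0.0952 + 0.12·0.15482 + 0.5·0.04546
      = 0.036176 + 0.0185784 + 0.02273 = 0.0774844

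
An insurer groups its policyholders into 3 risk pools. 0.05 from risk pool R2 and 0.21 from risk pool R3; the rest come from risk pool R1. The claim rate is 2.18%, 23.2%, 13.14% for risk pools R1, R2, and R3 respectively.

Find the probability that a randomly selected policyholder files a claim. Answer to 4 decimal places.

P(R1) = 1 − (0.05 + 0.21) = 0.74.
P(C) = P(C|R1)·P(R1) + P(C|R2)·P(R2) + P(C|R3)·P(R3)
      = 0.0218·0.74 + 0.232·0.05 + 0.1314·0.21
      = 0.016132 + 0.0116 + 0.027594 = 0.055326

0.0553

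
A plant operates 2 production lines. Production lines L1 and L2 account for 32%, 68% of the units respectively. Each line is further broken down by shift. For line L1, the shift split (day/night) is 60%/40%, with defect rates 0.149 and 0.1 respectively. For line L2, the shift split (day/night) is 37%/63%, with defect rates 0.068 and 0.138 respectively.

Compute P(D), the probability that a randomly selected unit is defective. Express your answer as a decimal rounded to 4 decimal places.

P(D|L1) = 0.6·0.149 + 0.4·0.1 = 0.0894 + 0.04 = 0.1294
P(D|L2) = 0.37·0.068 + 0.63·0.138 = 0.02516 + 0.08694 = 0.1121
Then overall,
P(D) = 0.32·0.1294 + 0.68·0.1121
      = 0.041408 + 0.076228 = 0.117636

P(D) ≈ 0.1176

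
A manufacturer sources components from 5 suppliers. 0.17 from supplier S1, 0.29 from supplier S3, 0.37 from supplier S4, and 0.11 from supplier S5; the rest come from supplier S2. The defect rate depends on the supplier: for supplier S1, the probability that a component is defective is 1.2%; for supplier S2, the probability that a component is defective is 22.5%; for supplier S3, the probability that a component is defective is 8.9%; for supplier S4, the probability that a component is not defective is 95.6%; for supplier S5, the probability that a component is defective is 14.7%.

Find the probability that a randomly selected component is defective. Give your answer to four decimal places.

P(S2) = 1 − (0.17 + 0.29 + 0.37 + 0.11) = 0.06.
P(D|S4) = 1 − 0.956 = 0.044.
P(D) = P(D|S1)·P(S1) + P(D|S2)·P(S2) + P(D|S3)·P(S3) + P(D|S4)·P(S4) + P(D|S5)·P(S5)
      = 0.012·0.17 + 0.225·0.06 + 0.089·0.29 + 0.044·0.37 + 0.147·0.11
      = 0.00204 + 0.0135 + 0.02581 + 0.01628 + 0.01617 = 0.0738

0.0738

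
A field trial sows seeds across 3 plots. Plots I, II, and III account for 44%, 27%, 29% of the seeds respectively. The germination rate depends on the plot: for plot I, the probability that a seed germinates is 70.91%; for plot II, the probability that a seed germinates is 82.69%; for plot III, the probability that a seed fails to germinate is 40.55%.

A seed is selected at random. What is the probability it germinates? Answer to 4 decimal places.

P(G) ≈ 0.7077

P(G|III) = 1 − 0.4055 = 0.5945.
P(G) = P(G|I)·P(I) + P(G|II)·P(II) + P(G|III)·P(III)
      = 0.7091·0.44 + 0.8269·0.27 + 0.5945·0.29
      = 0.312004 + 0.223263 + 0.172405 = 0.707672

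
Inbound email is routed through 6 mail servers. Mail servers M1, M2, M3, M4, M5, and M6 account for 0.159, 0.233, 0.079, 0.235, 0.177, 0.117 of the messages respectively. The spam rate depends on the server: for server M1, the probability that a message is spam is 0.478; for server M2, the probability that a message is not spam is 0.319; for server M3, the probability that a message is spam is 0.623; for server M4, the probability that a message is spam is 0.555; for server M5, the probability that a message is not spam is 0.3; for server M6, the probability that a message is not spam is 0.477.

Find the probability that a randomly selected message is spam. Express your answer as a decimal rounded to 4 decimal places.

P(S|M2) = 1 − 0.319 = 0.681.
P(S|M5) = 1 − 0.3 = 0.7.
P(S|M6) = 1 − 0.477 = 0.523.
P(S) = P(S|M1)·P(M1) + P(S|M2)·P(M2) + P(S|M3)·P(M3) + P(S|M4)·P(M4) + P(S|M5)·P(M5) + P(S|M6)·P(M6)
      = 0.478·0.159 + 0.681·0.233 + 0.623·0.079 + 0.555·0.235 + 0.7·0.177 + 0.523·0.117
      = 0.076002 + 0.158673 + 0.049217 + 0.130425 + 0.1239 + 0.061191 = 0.599408

0.5994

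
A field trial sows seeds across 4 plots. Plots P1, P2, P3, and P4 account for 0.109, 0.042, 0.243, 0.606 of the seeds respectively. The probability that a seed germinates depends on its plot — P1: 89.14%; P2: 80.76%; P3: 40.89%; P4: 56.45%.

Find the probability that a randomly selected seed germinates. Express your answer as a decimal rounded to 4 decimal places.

P(G) ≈ 0.5725

P(G) = P(G|P1)·P(P1) + P(G|P2)·P(P2) + P(G|P3)·P(P3) + P(G|P4)·P(P4)
      = 0.8914·0.109 + 0.8076·0.042 + 0.4089·0.243 + 0.5645·0.606
      = 0.0971626 + 0.0339192 + 0.0993627 + 0.342087 = 0.5725315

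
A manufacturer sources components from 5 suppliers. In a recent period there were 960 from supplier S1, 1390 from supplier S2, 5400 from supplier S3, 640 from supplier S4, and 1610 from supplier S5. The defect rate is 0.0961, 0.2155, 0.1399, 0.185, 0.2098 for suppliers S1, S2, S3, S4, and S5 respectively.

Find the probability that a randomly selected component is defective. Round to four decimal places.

P(D) ≈ 0.1603

Total: 960 + 1390 + 5400 + 640 + 1610 = 10000.
P(S1) = 960/10000 = 0.096. P(S2) = 1390/10000 = 0.139. P(S3) = 5400/10000 = 0.54. P(S4) = 640/10000 = 0.064. P(S5) = 1610/10000 = 0.161.
P(D) = P(D|S1)·P(S1) + P(D|S2)·P(S2) + P(D|S3)·P(S3) + P(D|S4)·P(S4) + P(D|S5)·P(S5)
      = 0.0961·0.096 + 0.2155·0.139 + 0.1399·0.54 + 0.185·0.064 + 0.2098·0.161
      = 0.0092256 + 0.0299545 + 0.075546 + 0.01184 + 0.0337778 = 0.1603439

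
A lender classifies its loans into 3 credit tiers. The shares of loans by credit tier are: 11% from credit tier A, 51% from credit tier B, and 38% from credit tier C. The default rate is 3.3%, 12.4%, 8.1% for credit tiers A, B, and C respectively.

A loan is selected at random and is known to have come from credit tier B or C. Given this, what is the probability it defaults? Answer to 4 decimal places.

P(D|S) ≈ 0.1056

Let S = {B, C}.
P(S) = 0.51 + 0.38 = 0.89.
P(D ∩ S) = 0.124·0.51 + 0.081·0.38 = 0.06324 + 0.03078 = 0.09402.
P(D | S) = 0.09402 / 0.89 = 0.105640…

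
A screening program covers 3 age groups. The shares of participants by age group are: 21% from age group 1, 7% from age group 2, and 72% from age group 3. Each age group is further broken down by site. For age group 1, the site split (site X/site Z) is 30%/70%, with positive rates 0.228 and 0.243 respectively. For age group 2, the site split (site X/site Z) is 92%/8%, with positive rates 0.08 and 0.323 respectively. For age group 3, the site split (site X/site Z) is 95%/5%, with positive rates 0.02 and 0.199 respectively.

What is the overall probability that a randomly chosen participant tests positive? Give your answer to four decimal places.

P(T|1) = 0.3·0.228 + 0.7·0.243 = 0.0684 + 0.1701 = 0.2385
P(T|2) = 0.92·0.08 + 0.08·0.323 = 0.0736 + 0.02584 = 0.09944
P(T|3) = 0.95·0.02 + 0.05·0.199 = 0.019 + 0.00995 = 0.02895
Then overall,
P(T) = 0.21·0.2385 + 0.07·0.09944 + 0.72·0.02895
      = 0.050085 + 0.0069608 + 0.020844 = 0.0778898

0.0779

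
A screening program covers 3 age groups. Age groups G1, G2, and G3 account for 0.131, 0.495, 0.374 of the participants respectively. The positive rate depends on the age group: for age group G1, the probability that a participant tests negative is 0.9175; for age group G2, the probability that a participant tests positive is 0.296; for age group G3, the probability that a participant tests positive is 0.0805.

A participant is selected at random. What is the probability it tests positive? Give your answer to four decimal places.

P(T|G1) = 1 − 0.9175 = 0.0825.
P(T) = P(T|G1)·P(G1) + P(T|G2)·P(G2) + P(T|G3)·P(G3)
      = 0.0825·0.131 + 0.296·0.495 + 0.0805·0.374
      = 0.0108075 + 0.14652 + 0.030107 = 0.1874345

0.1874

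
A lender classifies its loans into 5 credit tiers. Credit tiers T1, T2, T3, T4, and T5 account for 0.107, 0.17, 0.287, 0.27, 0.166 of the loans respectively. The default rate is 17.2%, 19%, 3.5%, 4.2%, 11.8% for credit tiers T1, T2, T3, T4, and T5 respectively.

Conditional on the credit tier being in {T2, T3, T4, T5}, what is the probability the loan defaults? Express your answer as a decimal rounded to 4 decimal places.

Let S = {T2, T3, T4, T5}.
P(S) = 0.17 + 0.287 + 0.27 + 0.166 = 0.893.
P(D ∩ S) = 0.19·0.17 + 0.035·0.287 + 0.042·0.27 + 0.118·0.166 = 0.0323 + 0.010045 + 0.01134 + 0.019588 = 0.073273.
P(D | S) = 0.073273 / 0.893 = 0.082053…

P(D|S) ≈ 0.0821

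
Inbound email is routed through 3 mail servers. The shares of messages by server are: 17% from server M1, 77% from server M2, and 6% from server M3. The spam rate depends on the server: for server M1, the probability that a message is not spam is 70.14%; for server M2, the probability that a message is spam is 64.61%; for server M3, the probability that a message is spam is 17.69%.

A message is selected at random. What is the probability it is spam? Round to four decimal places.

P(S|M1) = 1 − 0.7014 = 0.2986.
Using total probability over the partition,
P(S) = P(S|M1)·P(M1) + P(S|M2)·P(M2) + P(S|M3)·P(M3)
      = 0.2986·0.17 + 0.6461·0.77 + 0.1769·0.06
      = 0.050762 + 0.497497 + 0.010614 = 0.558873

0.5589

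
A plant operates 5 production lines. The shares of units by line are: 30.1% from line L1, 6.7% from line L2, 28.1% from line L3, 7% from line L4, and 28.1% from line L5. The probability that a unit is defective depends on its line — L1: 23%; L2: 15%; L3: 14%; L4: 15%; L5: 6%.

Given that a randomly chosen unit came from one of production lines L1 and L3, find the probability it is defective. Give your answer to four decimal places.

Let S = {L1, L3}.
P(S) = 0.301 + 0.281 = 0.582.
P(D ∩ S) = 0.23·0.301 + 0.14·0.281 = 0.06923 + 0.03934 = 0.10857.
P(D | S) = 0.10857 / 0.582 = 0.186546…

P(D|S) ≈ 0.1865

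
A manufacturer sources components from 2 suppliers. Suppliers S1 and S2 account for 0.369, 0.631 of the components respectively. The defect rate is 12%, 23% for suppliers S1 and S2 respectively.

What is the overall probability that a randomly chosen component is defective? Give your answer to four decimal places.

0.1894

P(D) = P(D|S1)·P(S1) + P(D|S2)·P(S2)
      = 0.12·0.369 + 0.23·0.631
      = 0.04428 + 0.14513 = 0.18941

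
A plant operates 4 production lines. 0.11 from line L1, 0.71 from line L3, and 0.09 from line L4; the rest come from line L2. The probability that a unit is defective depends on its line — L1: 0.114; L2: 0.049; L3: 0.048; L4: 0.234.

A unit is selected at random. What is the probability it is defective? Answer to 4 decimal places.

P(L2) = 1 − (0.11 + 0.71 + 0.09) = 0.09.
Using total probability over the partition,
P(D) = P(D|L1)·P(L1) + P(D|L2)·P(L2) + P(D|L3)·P(L3) + P(D|L4)·P(L4)
      = 0.114·0.11 + 0.049·0.09 + 0.048·0.71 + 0.234·0.09
      = 0.01254 + 0.00441 + 0.03408 + 0.02106 = 0.07209

0.0721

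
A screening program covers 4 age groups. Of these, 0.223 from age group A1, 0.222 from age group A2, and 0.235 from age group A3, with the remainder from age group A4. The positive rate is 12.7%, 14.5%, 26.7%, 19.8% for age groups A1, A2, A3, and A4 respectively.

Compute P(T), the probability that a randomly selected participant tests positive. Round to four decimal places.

P(T) ≈ 0.1866

P(A4) = 1 − (0.223 + 0.222 + 0.235) = 0.32.
P(T) = P(T|A1)·P(A1) + P(T|A2)·P(A2) + P(T|A3)·P(A3) + P(T|A4)·P(A4)
      = 0.127·0.223 + 0.145·0.222 + 0.267·0.235 + 0.198·0.32
      = 0.028321 + 0.03219 + 0.062745 + 0.06336 = 0.186616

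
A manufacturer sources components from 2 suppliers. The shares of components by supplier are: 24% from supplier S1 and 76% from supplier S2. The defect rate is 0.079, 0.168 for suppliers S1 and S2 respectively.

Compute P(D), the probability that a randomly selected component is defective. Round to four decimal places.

P(D) ≈ 0.1466

Summing over the partition,
P(D) = P(D|S1)·P(S1) + P(D|S2)·P(S2)
      = 0.079·0.24 + 0.168·0.76
      = 0.01896 + 0.12768 = 0.14664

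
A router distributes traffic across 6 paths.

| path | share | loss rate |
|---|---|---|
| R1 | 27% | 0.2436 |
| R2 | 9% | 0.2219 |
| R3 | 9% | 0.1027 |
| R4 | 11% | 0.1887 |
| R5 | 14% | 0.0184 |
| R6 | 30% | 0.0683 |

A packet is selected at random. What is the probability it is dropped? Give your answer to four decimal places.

0.1388

P(L) = P(L|R1)·P(R1) + P(L|R2)·P(R2) + P(L|R3)·P(R3) + P(L|R4)·P(R4) + P(L|R5)·P(R5) + P(L|R6)·P(R6)
      = 0.2436·0.27 + 0.2219·0.09 + 0.1027·0.09 + 0.1887·0.11 + 0.0184·0.14 + 0.0683·0.3
      = 0.065772 + 0.019971 + 0.009243 + 0.020757 + 0.002576 + 0.02049 = 0.138809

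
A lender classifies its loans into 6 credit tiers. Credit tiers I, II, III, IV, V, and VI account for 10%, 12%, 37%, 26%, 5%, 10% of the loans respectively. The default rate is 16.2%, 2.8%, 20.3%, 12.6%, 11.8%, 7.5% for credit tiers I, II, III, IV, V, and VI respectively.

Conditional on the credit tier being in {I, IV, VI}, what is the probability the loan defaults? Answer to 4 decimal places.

Let S = {I, IV, VI}.
P(S) = 0.1 + 0.26 + 0.1 = 0.46.
P(D ∩ S) = 0.162·0.1 + 0.126·0.26 + 0.075·0.1 = 0.0162 + 0.03276 + 0.0075 = 0.05646.
P(D | S) = 0.05646 / 0.46 = 0.122739…

0.1227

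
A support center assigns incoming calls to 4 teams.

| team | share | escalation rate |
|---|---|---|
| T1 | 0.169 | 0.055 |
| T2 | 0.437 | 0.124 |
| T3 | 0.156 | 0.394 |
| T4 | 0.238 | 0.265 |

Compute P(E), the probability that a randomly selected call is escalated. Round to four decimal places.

Using total probability over the partition,
P(E) = P(E|T1)·P(T1) + P(E|T2)·P(T2) + P(E|T3)·P(T3) + P(E|T4)·P(T4)
      = 0.055·0.169 + 0.124·0.437 + 0.394·0.156 + 0.265·0.238
      = 0.009295 + 0.054188 + 0.061464 + 0.06307 = 0.188017

P(E) ≈ 0.1880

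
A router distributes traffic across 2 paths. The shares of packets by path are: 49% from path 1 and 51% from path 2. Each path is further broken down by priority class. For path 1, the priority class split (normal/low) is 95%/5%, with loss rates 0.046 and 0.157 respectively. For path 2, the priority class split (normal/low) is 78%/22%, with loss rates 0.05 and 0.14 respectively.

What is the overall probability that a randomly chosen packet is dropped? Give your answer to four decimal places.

0.0609

P(L|1) = 0.95·0.046 + 0.05·0.157 = 0.0437 + 0.00785 = 0.05155
P(L|2) = 0.78·0.05 + 0.22·0.14 = 0.039 + 0.0308 = 0.0698
Then overall,
P(L) = 0.49·0.05155 + 0.51·0.0698
      = 0.0252595 + 0.035598 = 0.0608575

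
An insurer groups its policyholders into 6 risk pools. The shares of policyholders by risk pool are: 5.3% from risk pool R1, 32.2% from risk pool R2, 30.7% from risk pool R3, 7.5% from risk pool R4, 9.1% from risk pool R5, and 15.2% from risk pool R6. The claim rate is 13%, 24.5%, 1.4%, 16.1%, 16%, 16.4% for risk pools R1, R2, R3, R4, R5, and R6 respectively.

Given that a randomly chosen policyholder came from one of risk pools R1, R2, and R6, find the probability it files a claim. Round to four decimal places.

Let S = {R1, R2, R6}.
P(S) = 0.053 + 0.322 + 0.152 = 0.527.
P(C ∩ S) = 0.13·0.053 + 0.245·0.322 + 0.164·0.152 = 0.00689 + 0.07889 + 0.024928 = 0.110708.
P(C | S) = 0.110708 / 0.527 = 0.210072…

0.2101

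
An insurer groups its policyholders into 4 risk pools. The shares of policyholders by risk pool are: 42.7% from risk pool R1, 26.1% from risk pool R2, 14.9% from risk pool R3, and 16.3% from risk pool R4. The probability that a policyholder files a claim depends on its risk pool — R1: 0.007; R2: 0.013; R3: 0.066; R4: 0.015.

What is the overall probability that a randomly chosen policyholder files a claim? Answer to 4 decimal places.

P(C) ≈ 0.0187

By the law of total probability,
P(C) = P(C|R1)·P(R1) + P(C|R2)·P(R2) + P(C|R3)·P(R3) + P(C|R4)·P(R4)
      = 0.007·0.427 + 0.013·0.261 + 0.066·0.149 + 0.015·0.163
      = 0.002989 + 0.003393 + 0.009834 + 0.002445 = 0.018661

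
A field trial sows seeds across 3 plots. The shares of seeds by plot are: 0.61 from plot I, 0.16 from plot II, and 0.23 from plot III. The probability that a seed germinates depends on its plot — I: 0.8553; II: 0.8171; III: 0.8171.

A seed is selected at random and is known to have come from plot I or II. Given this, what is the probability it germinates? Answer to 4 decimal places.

Let S = {I, II}.
P(S) = 0.61 + 0.16 = 0.77.
P(G ∩ S) = 0.8553·0.61 + 0.8171·0.16 = 0.521733 + 0.130736 = 0.652469.
P(G | S) = 0.652469 / 0.77 = 0.847362…

0.8474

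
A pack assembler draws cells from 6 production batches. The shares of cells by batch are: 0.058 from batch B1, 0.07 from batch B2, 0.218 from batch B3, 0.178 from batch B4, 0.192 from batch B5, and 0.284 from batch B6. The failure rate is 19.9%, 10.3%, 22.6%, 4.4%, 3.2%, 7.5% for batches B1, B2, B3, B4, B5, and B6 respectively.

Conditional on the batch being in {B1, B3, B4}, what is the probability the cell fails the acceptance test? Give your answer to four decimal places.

0.1512

Let S = {B1, B3, B4}.
P(S) = 0.058 + 0.218 + 0.178 = 0.454.
P(F ∩ S) = 0.199·0.058 + 0.226·0.218 + 0.044·0.178 = 0.011542 + 0.049268 + 0.007832 = 0.068642.
P(F | S) = 0.068642 / 0.454 = 0.151194…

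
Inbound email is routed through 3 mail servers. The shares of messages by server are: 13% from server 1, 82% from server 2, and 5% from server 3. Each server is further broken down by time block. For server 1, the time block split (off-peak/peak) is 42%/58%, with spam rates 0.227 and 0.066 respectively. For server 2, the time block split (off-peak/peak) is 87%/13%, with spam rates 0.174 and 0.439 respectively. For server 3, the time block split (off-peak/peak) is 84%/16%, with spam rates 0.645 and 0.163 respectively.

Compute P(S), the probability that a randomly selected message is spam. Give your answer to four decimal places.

P(S|1) = 0.42·0.227 + 0.58·0.066 = 0.09534 + 0.03828 = 0.13362
P(S|2) = 0.87·0.174 + 0.13·0.439 = 0.15138 + 0.05707 = 0.20845
P(S|3) = 0.84·0.645 + 0.16·0.163 = 0.5418 + 0.02608 = 0.56788
Then overall,
P(S) = 0.13·0.13362 + 0.82·0.20845 + 0.05·0.56788
      = 0.0173706 + 0.170929 + 0.028394 = 0.2166936

0.2167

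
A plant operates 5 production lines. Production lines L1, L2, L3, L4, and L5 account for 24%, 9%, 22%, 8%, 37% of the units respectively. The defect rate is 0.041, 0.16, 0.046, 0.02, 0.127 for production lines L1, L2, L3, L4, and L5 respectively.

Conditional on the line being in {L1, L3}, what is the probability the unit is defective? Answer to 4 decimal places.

0.0434

Let S = {L1, L3}.
P(S) = 0.24 + 0.22 = 0.46.
P(D ∩ S) = 0.041·0.24 + 0.046·0.22 = 0.00984 + 0.01012 = 0.01996.
P(D | S) = 0.01996 / 0.46 = 0.043391…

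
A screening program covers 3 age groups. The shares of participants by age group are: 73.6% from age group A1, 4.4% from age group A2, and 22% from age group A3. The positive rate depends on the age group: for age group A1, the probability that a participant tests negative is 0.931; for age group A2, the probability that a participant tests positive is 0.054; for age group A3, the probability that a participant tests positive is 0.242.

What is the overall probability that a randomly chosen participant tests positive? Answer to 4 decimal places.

P(T|A1) = 1 − 0.931 = 0.069.
Summing over the partition,
P(T) = P(T|A1)·P(A1) + P(T|A2)·P(A2) + P(T|A3)·P(A3)
      = 0.069·0.736 + 0.054·0.044 + 0.242·0.22
      = 0.050784 + 0.002376 + 0.05324 = 0.1064

P(T) ≈ 0.1064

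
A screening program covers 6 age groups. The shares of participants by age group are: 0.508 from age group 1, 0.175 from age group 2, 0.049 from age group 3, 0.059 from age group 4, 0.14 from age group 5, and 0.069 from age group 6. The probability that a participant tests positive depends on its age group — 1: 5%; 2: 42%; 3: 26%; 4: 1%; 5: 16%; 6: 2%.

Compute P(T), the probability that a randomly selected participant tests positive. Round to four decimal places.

P(T) = P(T|1)·P(1) + P(T|2)·P(2) + P(T|3)·P(3) + P(T|4)·P(4) + P(T|5)·P(5) + P(T|6)·P(6)
      = 0.05·0.508 + 0.42·0.175 + 0.26·0.049 + 0.01·0.059 + 0.16·0.14 + 0.02·0.069
      = 0.0254 + 0.0735 + 0.01274 + 0.00059 + 0.0224 + 0.00138 = 0.13601

0.1360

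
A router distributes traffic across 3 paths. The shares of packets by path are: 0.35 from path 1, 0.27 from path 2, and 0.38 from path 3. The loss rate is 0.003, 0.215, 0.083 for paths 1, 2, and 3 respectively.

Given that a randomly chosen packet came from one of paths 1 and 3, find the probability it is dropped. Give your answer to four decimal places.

Let S = {1, 3}.
P(S) = 0.35 + 0.38 = 0.73.
P(L ∩ S) = 0.003·0.35 + 0.083·0.38 = 0.00105 + 0.03154 = 0.03259.
P(L | S) = 0.03259 / 0.73 = 0.044644…

P(L|S) ≈ 0.0446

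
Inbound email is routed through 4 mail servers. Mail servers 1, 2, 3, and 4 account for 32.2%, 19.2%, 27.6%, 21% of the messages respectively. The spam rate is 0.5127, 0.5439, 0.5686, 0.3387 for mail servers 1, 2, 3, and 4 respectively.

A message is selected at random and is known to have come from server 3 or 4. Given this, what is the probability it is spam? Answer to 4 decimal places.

Let J = {3, 4}.
P(J) = 0.276 + 0.21 = 0.486.
P(S ∩ J) = 0.5686·0.276 + 0.3387·0.21 = 0.1569336 + 0.071127 = 0.2280606.
P(S | J) = 0.2280606 / 0.486 = 0.469260…

0.4693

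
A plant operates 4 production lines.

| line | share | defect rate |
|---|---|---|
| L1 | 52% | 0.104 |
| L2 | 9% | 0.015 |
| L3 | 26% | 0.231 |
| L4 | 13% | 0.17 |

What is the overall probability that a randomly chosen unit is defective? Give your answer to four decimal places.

Summing over the partition,
P(D) = P(D|L1)·P(L1) + P(D|L2)·P(L2) + P(D|L3)·P(L3) + P(D|L4)·P(L4)
      = 0.104·0.52 + 0.015·0.09 + 0.231·0.26 + 0.17·0.13
      = 0.05408 + 0.00135 + 0.06006 + 0.0221 = 0.13759

P(D) ≈ 0.1376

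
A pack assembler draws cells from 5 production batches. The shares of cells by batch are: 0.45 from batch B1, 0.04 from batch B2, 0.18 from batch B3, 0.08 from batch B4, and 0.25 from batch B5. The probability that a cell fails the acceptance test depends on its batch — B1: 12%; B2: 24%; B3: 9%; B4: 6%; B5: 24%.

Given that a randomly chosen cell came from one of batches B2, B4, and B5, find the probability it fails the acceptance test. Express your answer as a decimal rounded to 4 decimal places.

Let S = {B2, B4, B5}.
P(S) = 0.04 + 0.08 + 0.25 = 0.37.
P(F ∩ S) = 0.24·0.04 + 0.06·0.08 + 0.24·0.25 = 0.0096 + 0.0048 + 0.06 = 0.0744.
P(F | S) = 0.0744 / 0.37 = 0.201081…

P(F|S) ≈ 0.2011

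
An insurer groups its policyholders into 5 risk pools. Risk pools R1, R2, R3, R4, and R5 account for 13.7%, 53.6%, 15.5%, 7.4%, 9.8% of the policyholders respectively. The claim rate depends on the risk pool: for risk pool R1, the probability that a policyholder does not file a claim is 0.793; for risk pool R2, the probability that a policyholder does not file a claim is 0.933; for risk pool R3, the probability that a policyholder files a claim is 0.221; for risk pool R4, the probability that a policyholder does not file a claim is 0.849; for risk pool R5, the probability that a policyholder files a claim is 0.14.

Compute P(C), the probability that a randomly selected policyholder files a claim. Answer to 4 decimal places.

P(C|R1) = 1 − 0.793 = 0.207.
P(C|R2) = 1 − 0.933 = 0.067.
P(C|R4) = 1 − 0.849 = 0.151.
P(C) = P(C|R1)·P(R1) + P(C|R2)·P(R2) + P(C|R3)·P(R3) + P(C|R4)·P(R4) + P(C|R5)·P(R5)
      = 0.207·0.137 + 0.067·0.536 + 0.221·0.155 + 0.151·0.074 + 0.14·0.098
      = 0.028359 + 0.035912 + 0.034255 + 0.011174 + 0.01372 = 0.12342

0.1234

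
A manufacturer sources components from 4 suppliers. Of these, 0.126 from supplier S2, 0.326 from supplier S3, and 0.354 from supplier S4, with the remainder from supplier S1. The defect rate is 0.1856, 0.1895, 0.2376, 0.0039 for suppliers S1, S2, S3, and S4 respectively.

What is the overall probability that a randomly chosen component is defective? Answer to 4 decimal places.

P(S1) = 1 − (0.126 + 0.326 + 0.354) = 0.194.
P(D) = P(D|S1)·P(S1) + P(D|S2)·P(S2) + P(D|S3)·P(S3) + P(D|S4)·P(S4)
      = 0.1856·0.194 + 0.1895·0.126 + 0.2376·0.326 + 0.0039·0.354
      = 0.0360064 + 0.023877 + 0.0774576 + 0.0013806 = 0.1387216

0.1387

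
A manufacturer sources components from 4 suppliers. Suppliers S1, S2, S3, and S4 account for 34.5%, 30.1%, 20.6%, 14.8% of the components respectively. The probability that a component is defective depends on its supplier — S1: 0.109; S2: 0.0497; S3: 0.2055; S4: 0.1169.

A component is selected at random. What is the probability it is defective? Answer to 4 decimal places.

0.1122

P(D) = P(D|S1)·P(S1) + P(D|S2)·P(S2) + P(D|S3)·P(S3) + P(D|S4)·P(S4)
      = 0.109·0.345 + 0.0497·0.301 + 0.2055·0.206 + 0.1169·0.148
      = 0.037605 + 0.0149597 + 0.042333 + 0.0173012 = 0.1121989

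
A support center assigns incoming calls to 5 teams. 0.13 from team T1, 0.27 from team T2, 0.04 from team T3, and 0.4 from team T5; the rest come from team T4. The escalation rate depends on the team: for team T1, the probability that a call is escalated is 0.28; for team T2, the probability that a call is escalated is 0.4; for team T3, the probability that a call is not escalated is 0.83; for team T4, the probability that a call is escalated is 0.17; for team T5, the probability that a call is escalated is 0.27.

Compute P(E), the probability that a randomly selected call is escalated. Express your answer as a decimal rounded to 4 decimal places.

P(E) ≈ 0.2864

P(T4) = 1 − (0.13 + 0.27 + 0.04 + 0.4) = 0.16.
P(E|T3) = 1 − 0.83 = 0.17.
P(E) = P(E|T1)·P(T1) + P(E|T2)·P(T2) + P(E|T3)·P(T3) + P(E|T4)·P(T4) + P(E|T5)·P(T5)
      = 0.28·0.13 + 0.4·0.27 + 0.17·0.04 + 0.17·0.16 + 0.27·0.4
      = 0.0364 + 0.108 + 0.0068 + 0.0272 + 0.108 = 0.2864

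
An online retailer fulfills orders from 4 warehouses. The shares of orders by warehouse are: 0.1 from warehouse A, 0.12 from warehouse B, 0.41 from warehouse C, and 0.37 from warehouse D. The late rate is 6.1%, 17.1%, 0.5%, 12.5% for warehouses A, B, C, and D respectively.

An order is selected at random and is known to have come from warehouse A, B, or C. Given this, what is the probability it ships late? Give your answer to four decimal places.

Let S = {A, B, C}.
P(S) = 0.1 + 0.12 + 0.41 = 0.63.
P(L ∩ S) = 0.061·0.1 + 0.171·0.12 + 0.005·0.41 = 0.0061 + 0.02052 + 0.00205 = 0.02867.
P(L | S) = 0.02867 / 0.63 = 0.045508…

P(L|S) ≈ 0.0455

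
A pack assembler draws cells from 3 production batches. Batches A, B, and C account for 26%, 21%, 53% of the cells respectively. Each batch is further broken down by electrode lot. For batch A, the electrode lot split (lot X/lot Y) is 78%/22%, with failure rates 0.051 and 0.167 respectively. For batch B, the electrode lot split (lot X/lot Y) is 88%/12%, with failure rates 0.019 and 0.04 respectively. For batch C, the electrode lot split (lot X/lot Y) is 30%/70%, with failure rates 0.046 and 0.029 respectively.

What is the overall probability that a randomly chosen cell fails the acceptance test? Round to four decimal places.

P(F|A) = 0.78·0.051 + 0.22·0.167 = 0.03978 + 0.03674 = 0.07652
P(F|B) = 0.88·0.019 + 0.12·0.04 = 0.01672 + 0.0048 = 0.02152
P(F|C) = 0.3·0.046 + 0.7·0.029 = 0.0138 + 0.0203 = 0.0341
Then overall,
P(F) = 0.26·0.07652 + 0.21·0.02152 + 0.53·0.0341
      = 0.0198952 + 0.0045192 + 0.018073 = 0.0424874

P(F) ≈ 0.0425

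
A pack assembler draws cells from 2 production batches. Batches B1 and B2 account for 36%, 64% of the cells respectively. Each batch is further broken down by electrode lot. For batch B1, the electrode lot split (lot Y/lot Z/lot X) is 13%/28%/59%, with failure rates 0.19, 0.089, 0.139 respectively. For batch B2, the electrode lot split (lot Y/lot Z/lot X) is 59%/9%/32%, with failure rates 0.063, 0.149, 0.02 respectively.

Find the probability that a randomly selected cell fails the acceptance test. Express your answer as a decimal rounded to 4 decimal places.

0.0839

P(F|B1) = 0.13·0.19 + 0.28·0.089 + 0.59·0.139 = 0.0247 + 0.02492 + 0.08201 = 0.13163
P(F|B2) = 0.59·0.063 + 0.09·0.149 + 0.32·0.02 = 0.03717 + 0.01341 + 0.0064 = 0.05698
Then overall,
P(F) = 0.36·0.13163 + 0.64·0.05698
      = 0.0473868 + 0.0364672 = 0.083854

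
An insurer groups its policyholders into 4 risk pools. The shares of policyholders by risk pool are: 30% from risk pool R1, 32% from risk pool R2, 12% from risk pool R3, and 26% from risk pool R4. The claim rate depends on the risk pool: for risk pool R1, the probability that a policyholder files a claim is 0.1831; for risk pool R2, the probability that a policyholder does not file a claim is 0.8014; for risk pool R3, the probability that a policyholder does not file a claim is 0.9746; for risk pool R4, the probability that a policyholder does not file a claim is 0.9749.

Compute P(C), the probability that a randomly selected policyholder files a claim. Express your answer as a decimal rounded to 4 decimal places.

0.1281

P(C|R2) = 1 − 0.8014 = 0.1986.
P(C|R3) = 1 − 0.9746 = 0.0254.
P(C|R4) = 1 − 0.9749 = 0.0251.
By the law of total probability,
P(C) = P(C|R1)·P(R1) + P(C|R2)·P(R2) + P(C|R3)·P(R3) + P(C|R4)·P(R4)
      = 0.1831·0.3 + 0.1986·0.32 + 0.0254·0.12 + 0.0251·0.26
      = 0.05493 + 0.063552 + 0.003048 + 0.006526 = 0.128056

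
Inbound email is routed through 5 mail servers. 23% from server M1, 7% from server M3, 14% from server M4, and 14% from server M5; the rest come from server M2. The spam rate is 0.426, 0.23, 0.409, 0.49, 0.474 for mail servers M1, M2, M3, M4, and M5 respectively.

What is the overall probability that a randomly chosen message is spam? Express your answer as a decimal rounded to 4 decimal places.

P(S) ≈ 0.3582

P(M2) = 1 − (0.23 + 0.07 + 0.14 + 0.14) = 0.42.
Using total probability over the partition,
P(S) = P(S|M1)·P(M1) + P(S|M2)·P(M2) + P(S|M3)·P(M3) + P(S|M4)·P(M4) + P(S|M5)·P(M5)
      = 0.426·0.23 + 0.23·0.42 + 0.409·0.07 + 0.49·0.14 + 0.474·0.14
      = 0.09798 + 0.0966 + 0.02863 + 0.0686 + 0.06636 = 0.35817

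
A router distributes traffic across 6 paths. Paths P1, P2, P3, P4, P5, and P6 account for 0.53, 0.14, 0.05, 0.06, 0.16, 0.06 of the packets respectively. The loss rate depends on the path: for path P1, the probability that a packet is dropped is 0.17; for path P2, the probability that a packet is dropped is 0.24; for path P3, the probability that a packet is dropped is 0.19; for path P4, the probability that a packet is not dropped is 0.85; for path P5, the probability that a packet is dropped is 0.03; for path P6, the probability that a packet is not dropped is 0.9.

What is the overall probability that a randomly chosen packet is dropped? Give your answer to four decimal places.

P(L) ≈ 0.1530

P(L|P4) = 1 − 0.85 = 0.15.
P(L|P6) = 1 − 0.9 = 0.1.
By the law of total probability,
P(L) = P(L|P1)·P(P1) + P(L|P2)·P(P2) + P(L|P3)·P(P3) + P(L|P4)·P(P4) + P(L|P5)·P(P5) + P(L|P6)·P(P6)
      = 0.17·0.53 + 0.24·0.14 + 0.19·0.05 + 0.15·0.06 + 0.03·0.16 + 0.1·0.06
      = 0.0901 + 0.0336 + 0.0095 + 0.009 + 0.0048 + 0.006 = 0.153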